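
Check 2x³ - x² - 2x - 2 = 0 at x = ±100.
x = 100: LHS = 2·100³ - 100² - 2·100 - 2 = 1989798; 1989798 = 0 — FAILS
x = -100: LHS = 2·(-100)³ - (-100)² - 2·(-100) - 2 = -2009802; -2009802 = 0 — FAILS

Answer: No, fails for both x = 100 and x = -100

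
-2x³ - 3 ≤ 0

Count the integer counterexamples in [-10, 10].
Counterexamples in [-10, 10]: {-10, -9, -8, -7, -6, -5, -4, -3, -2}.

Counting them gives 9 values.

Answer: 9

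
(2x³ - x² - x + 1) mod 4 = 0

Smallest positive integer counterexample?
Testing positive integers:
x = 1: LHS = (2·1³ - 1² - 1 + 1) mod 4 = 1 mod 4 = 1; 1 = 0 — FAILS  ← smallest positive counterexample

Answer: x = 1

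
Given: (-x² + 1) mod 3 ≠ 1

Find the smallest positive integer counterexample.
Testing positive integers:
x = 1: LHS = (-1² + 1) mod 3 = 0 mod 3 = 0; 0 ≠ 1 — holds
x = 2: LHS = (-2² + 1) mod 3 = (-3) mod 3 = 0; 0 ≠ 1 — holds
x = 3: LHS = (-3² + 1) mod 3 = (-8) mod 3 = 1; 1 ≠ 1 — FAILS  ← smallest positive counterexample

Answer: x = 3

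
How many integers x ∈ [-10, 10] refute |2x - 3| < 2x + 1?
Counterexamples in [-10, 10]: {-10, -9, -8, -7, -6, -5, -4, -3, -2, -1, 0}.

Counting them gives 11 values.

Answer: 11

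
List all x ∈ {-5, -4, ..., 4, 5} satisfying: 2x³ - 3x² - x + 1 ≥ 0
Holds for: {0, 2, 3, 4, 5}
Fails for: {-5, -4, -3, -2, -1, 1}

Answer: {0, 2, 3, 4, 5}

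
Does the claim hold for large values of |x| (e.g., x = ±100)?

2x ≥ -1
x = 100: LHS = 2·100 = 200; 200 ≥ -1 — holds
x = -100: LHS = 2·(-100) = -200; -200 ≥ -1 — FAILS

Answer: Partially: holds for x = 100, fails for x = -100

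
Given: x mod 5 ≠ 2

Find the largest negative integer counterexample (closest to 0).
Testing negative integers from -1 downward:
x = -1: LHS = (-1) mod 5 = 4; 4 ≠ 2 — holds
x = -2: LHS = (-2) mod 5 = 3; 3 ≠ 2 — holds
x = -3: LHS = (-3) mod 5 = 2; 2 ≠ 2 — FAILS  ← closest negative counterexample to 0

Answer: x = -3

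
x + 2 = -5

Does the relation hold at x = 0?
x = 0: LHS = 0 + 2 = 2; 2 = -5 — FAILS

The relation fails at x = 0, so x = 0 is a counterexample.

Answer: No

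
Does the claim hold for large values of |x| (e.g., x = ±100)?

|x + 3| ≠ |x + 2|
x = 100: LHS = |100 + 3| = |103| = 103, RHS = |100 + 2| = |102| = 102; 103 ≠ 102 — holds
x = -100: LHS = |(-100) + 3| = |-97| = 97, RHS = |(-100) + 2| = |-98| = 98; 97 ≠ 98 — holds

Answer: Yes, holds for both x = 100 and x = -100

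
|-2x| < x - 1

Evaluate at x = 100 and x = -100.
x = 100: LHS = |-2·100| = |-200| = 200, RHS = 100 - 1 = 99; 200 < 99 — FAILS
x = -100: LHS = |-2·(-100)| = |200| = 200, RHS = (-100) - 1 = -101; 200 < -101 — FAILS

Answer: No, fails for both x = 100 and x = -100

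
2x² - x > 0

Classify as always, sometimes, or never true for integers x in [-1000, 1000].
Holds at x = 1: LHS = 2·1² - 1 = 1; 1 > 0 — holds
Fails at x = 0: LHS = 2·0² - 0 = 0; 0 > 0 — FAILS
It is satisfied by some integers in the range but not all.

Answer: Sometimes true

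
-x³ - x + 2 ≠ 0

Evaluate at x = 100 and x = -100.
x = 100: LHS = -100³ - 100 + 2 = -1000098; -1000098 ≠ 0 — holds
x = -100: LHS = -(-100)³ - (-100) + 2 = 1000102; 1000102 ≠ 0 — holds

Answer: Yes, holds for both x = 100 and x = -100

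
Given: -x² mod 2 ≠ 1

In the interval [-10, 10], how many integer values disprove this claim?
Counterexamples in [-10, 10]: {-9, -7, -5, -3, -1, 1, 3, 5, 7, 9}.

Counting them gives 10 values.

Answer: 10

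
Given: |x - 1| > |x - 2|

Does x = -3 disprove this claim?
Substitute x = -3 into the relation:
x = -3: LHS = |(-3) - 1| = |-4| = 4, RHS = |(-3) - 2| = |-5| = 5; 4 > 5 — FAILS

Since the claim fails at x = -3, this value is a counterexample.

Answer: Yes, x = -3 is a counterexample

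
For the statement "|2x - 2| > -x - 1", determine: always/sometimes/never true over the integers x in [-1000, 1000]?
Over all integers in [-1000, 1000], LHS − RHS is smallest at x = 1, where it equals 2:
x = 1: LHS = |2·1 - 2| = |0| = 0, RHS = -1 - 1 = -2; 0 > -2 — holds
At the ends of the range:
x = -1000: LHS = |2·(-1000) - 2| = |-2002| = 2002, RHS = -(-1000) - 1 = 999; 2002 > 999 — holds
x = 1000: LHS = |2·1000 - 2| = |1998| = 1998, RHS = -1000 - 1 = -1001; 1998 > -1001 — holds
Hence LHS − RHS is never zero or negative, i.e. LHS > RHS throughout, so the relation holds for every integer in [-1000, 1000].

No counterexample exists.

Answer: Always true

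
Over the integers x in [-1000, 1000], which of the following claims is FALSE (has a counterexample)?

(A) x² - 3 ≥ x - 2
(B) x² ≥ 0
(A) x = 0: LHS = 0² - 3 = -3, RHS = 0 - 2 = -2; -3 ≥ -2 — FAILS

(B) Over all integers in [-1000, 1000], LHS − RHS is smallest at x = 0, where it equals 0:
x = 0: LHS = 0² = 0; 0 ≥ 0 — holds
At the ends of the range:
x = -1000: LHS = (-1000)² = 1000000; 1000000 ≥ 0 — holds
x = 1000: LHS = 1000² = 1000000; 1000000 ≥ 0 — holds
Hence LHS − RHS is never negative, i.e. LHS ≥ RHS throughout, so the relation holds for every integer in [-1000, 1000].

Only (A) has a counterexample.

Answer: A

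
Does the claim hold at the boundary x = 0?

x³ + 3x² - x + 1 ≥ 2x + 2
x = 0: LHS = 0³ + 3·0² - 0 + 1 = 1, RHS = 2·0 + 2 = 2; 1 ≥ 2 — FAILS

The relation fails at x = 0, so x = 0 is a counterexample.

Answer: No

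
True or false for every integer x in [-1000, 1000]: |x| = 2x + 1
The claim fails at x = 0:
x = 0: LHS = |0| = 0, RHS = 2·0 + 1 = 1; 0 = 1 — FAILS

Because a single integer refutes it, the statement is false.

Answer: False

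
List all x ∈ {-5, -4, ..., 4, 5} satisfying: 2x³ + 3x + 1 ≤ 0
Holds for: {-5, -4, -3, -2, -1}
Fails for: {0, 1, 2, 3, 4, 5}

Answer: {-5, -4, -3, -2, -1}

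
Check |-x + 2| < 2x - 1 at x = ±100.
x = 100: LHS = |-100 + 2| = |-98| = 98, RHS = 2·100 - 1 = 199; 98 < 199 — holds
x = -100: LHS = |-(-100) + 2| = |102| = 102, RHS = 2·(-100) - 1 = -201; 102 < -201 — FAILS

Answer: Partially: holds for x = 100, fails for x = -100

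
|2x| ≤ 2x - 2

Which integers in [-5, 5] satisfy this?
Over all integers in [-5, 5], LHS − RHS is smallest at x = 0, where it equals 2:
x = 0: LHS = |2·0| = |0| = 0, RHS = 2·0 - 2 = -2; 0 ≤ -2 — FAILS
At the ends of the range:
x = -5: LHS = |2·(-5)| = |-10| = 10, RHS = 2·(-5) - 2 = -12; 10 ≤ -12 — FAILS
x = 5: LHS = |2·5| = |10| = 10, RHS = 2·5 - 2 = 8; 10 ≤ 8 — FAILS
Hence LHS − RHS is never zero or negative, i.e. LHS > RHS throughout, so the claimed relation (≤) fails for every integer in [-5, 5].

Answer: None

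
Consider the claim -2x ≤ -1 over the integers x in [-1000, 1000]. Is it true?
The claim fails at x = 0:
x = 0: LHS = -2·0 = 0; 0 ≤ -1 — FAILS

Because a single integer refutes it, the statement is false.

Answer: False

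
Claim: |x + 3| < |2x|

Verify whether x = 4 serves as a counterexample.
Substitute x = 4 into the relation:
x = 4: LHS = |4 + 3| = |7| = 7, RHS = |2·4| = |8| = 8; 7 < 8 — holds

The claim holds here, so x = 4 is not a counterexample. (A counterexample exists elsewhere, e.g. x = 0.)

Answer: No, x = 4 is not a counterexample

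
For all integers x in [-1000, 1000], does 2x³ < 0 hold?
The claim fails at x = 0:
x = 0: LHS = 2·0³ = 0; 0 < 0 — FAILS

Because a single integer refutes it, the statement is false.

Answer: False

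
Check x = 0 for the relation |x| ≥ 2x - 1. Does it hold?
x = 0: LHS = |0| = 0, RHS = 2·0 - 1 = -1; 0 ≥ -1 — holds

The relation is satisfied at x = 0.

Answer: Yes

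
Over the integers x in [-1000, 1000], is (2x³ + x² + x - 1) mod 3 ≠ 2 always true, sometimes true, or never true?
Holds at x = 1: LHS = (2·1³ + 1² + 1 - 1) mod 3 = 3 mod 3 = 0; 0 ≠ 2 — holds
Fails at x = 0: LHS = (2·0³ + 0² + 0 - 1) mod 3 = (-1) mod 3 = 2; 2 ≠ 2 — FAILS
It is satisfied by some integers in the range but not all.

Answer: Sometimes true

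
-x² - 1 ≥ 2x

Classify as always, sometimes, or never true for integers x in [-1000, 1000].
Holds at x = -1: LHS = -(-1)² - 1 = -2, RHS = 2·(-1) = -2; -2 ≥ -2 — holds
Fails at x = 0: LHS = -0² - 1 = -1, RHS = 2·0 = 0; -1 ≥ 0 — FAILS
It is satisfied by some integers in the range but not all.

Answer: Sometimes true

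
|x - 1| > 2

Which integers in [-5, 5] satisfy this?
Holds for: {-5, -4, -3, -2, 4, 5}
Fails for: {-1, 0, 1, 2, 3}

Answer: {-5, -4, -3, -2, 4, 5}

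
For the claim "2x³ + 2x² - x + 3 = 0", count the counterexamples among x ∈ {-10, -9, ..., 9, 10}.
Counterexamples in [-10, 10]: {-10, -9, -8, -7, -6, -5, -4, -3, -2, -1, 0, 1, 2, 3, 4, 5, 6, 7, 8, 9, 10}.

Counting them gives 21 values.

Answer: 21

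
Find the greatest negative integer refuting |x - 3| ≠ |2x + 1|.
Testing negative integers from -1 downward:
x = -1: LHS = |(-1) - 3| = |-4| = 4, RHS = |2·(-1) + 1| = |-1| = 1; 4 ≠ 1 — holds
x = -2: LHS = |(-2) - 3| = |-5| = 5, RHS = |2·(-2) + 1| = |-3| = 3; 5 ≠ 3 — holds
x = -3: LHS = |(-3) - 3| = |-6| = 6, RHS = |2·(-3) + 1| = |-5| = 5; 6 ≠ 5 — holds
x = -4: LHS = |(-4) - 3| = |-7| = 7, RHS = |2·(-4) + 1| = |-7| = 7; 7 ≠ 7 — FAILS  ← closest negative counterexample to 0

Answer: x = -4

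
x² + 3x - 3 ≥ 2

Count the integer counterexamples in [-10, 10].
Counterexamples in [-10, 10]: {-4, -3, -2, -1, 0, 1}.

Counting them gives 6 values.

Answer: 6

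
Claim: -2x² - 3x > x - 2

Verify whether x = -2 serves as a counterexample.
Substitute x = -2 into the relation:
x = -2: LHS = -2·(-2)² - 3·(-2) = -2, RHS = (-2) - 2 = -4; -2 > -4 — holds

The claim holds here, so x = -2 is not a counterexample. (A counterexample exists elsewhere, e.g. x = 1.)

Answer: No, x = -2 is not a counterexample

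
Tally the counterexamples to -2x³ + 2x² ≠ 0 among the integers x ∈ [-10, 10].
Counterexamples in [-10, 10]: {0, 1}.

Counting them gives 2 values.

Answer: 2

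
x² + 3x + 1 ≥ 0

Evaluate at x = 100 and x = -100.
x = 100: LHS = 100² + 3·100 + 1 = 10301; 10301 ≥ 0 — holds
x = -100: LHS = (-100)² + 3·(-100) + 1 = 9701; 9701 ≥ 0 — holds

Answer: Yes, holds for both x = 100 and x = -100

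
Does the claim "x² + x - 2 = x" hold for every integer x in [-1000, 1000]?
The claim fails at x = 0:
x = 0: LHS = 0² + 0 - 2 = -2; -2 = 0 — FAILS

Because a single integer refutes it, the statement is false.

Answer: False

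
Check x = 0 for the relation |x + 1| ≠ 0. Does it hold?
x = 0: LHS = |0 + 1| = |1| = 1; 1 ≠ 0 — holds

The relation is satisfied at x = 0.

Answer: Yes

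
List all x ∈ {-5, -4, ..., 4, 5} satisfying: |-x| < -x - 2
Over all integers in [-5, 5], LHS − RHS is smallest at x = 0, where it equals 2:
x = 0: LHS = |-0| = |0| = 0, RHS = -0 - 2 = -2; 0 < -2 — FAILS
At the ends of the range:
x = -5: LHS = |-(-5)| = |5| = 5, RHS = -(-5) - 2 = 3; 5 < 3 — FAILS
x = 5: LHS = |-5| = 5, RHS = -5 - 2 = -7; 5 < -7 — FAILS
Hence LHS − RHS is never negative, i.e. LHS ≥ RHS throughout, so the claimed relation (<) fails for every integer in [-5, 5].

Answer: None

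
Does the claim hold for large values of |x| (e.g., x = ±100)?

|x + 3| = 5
x = 100: LHS = |100 + 3| = |103| = 103; 103 = 5 — FAILS
x = -100: LHS = |(-100) + 3| = |-97| = 97; 97 = 5 — FAILS

Answer: No, fails for both x = 100 and x = -100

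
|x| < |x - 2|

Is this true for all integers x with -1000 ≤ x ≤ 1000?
The claim fails at x = 1:
x = 1: LHS = |1| = 1, RHS = |1 - 2| = |-1| = 1; 1 < 1 — FAILS

Because a single integer refutes it, the statement is false.

Answer: False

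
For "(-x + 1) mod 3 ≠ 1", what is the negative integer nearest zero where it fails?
Testing negative integers from -1 downward:
x = -1: LHS = (-(-1) + 1) mod 3 = 2 mod 3 = 2; 2 ≠ 1 — holds
x = -2: LHS = (-(-2) + 1) mod 3 = 3 mod 3 = 0; 0 ≠ 1 — holds
x = -3: LHS = (-(-3) + 1) mod 3 = 4 mod 3 = 1; 1 ≠ 1 — FAILS  ← closest negative counterexample to 0

Answer: x = -3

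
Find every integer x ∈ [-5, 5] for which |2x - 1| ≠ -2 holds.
An absolute value is never negative, so the left side is ≥ 0 for every x, while the right side is -2. Tightest case in [-5, 5] is x = 0:
x = 0: LHS = |2·0 - 1| = |-1| = 1; 1 ≠ -2 — holds
Hence LHS − RHS is never 0, i.e. the two sides are never equal, so the relation holds for every integer in [-5, 5].

Answer: All integers in [-5, 5]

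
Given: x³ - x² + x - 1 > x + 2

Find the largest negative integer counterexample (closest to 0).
Testing negative integers from -1 downward:
x = -1: LHS = (-1)³ - (-1)² + (-1) - 1 = -4, RHS = (-1) + 2 = 1; -4 > 1 — FAILS  ← closest negative counterexample to 0

Answer: x = -1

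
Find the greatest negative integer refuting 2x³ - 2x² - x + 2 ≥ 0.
Testing negative integers from -1 downward:
x = -1: LHS = 2·(-1)³ - 2·(-1)² - (-1) + 2 = -1; -1 ≥ 0 — FAILS  ← closest negative counterexample to 0

Answer: x = -1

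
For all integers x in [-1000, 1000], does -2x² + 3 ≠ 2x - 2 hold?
Track d = LHS − RHS over the integers in [-1000, 1000]. Equality would need d = 0, but d changes sign only between consecutive integers, jumping over 0:
x = -3: LHS = -2·(-3)² + 3 = -15, RHS = 2·(-3) - 2 = -8; -15 ≠ -8 — holds  (d = -7)
x = -2: LHS = -2·(-2)² + 3 = -5, RHS = 2·(-2) - 2 = -6; -5 ≠ -6 — holds  (d = 1)
x = 1: LHS = -2·1² + 3 = 1, RHS = 2·1 - 2 = 0; 1 ≠ 0 — holds  (d = 1)
x = 2: LHS = -2·2² + 3 = -5, RHS = 2·2 - 2 = 2; -5 ≠ 2 — holds  (d = -7)
Away from these crossings d keeps a constant sign, and checking every integer in [-1000, 1000] confirms d ≠ 0 throughout. Hence the two sides are never equal, so the relation holds for every integer in [-1000, 1000].

No counterexample exists.

Answer: True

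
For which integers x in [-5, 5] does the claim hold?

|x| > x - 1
Over all integers in [-5, 5], LHS − RHS is smallest at x = 0, where it equals 1:
x = 0: LHS = |0| = 0, RHS = 0 - 1 = -1; 0 > -1 — holds
At the ends of the range:
x = -5: LHS = |-5| = 5, RHS = (-5) - 1 = -6; 5 > -6 — holds
x = 5: LHS = |5| = 5, RHS = 5 - 1 = 4; 5 > 4 — holds
Hence LHS − RHS is never zero or negative, i.e. LHS > RHS throughout, so the relation holds for every integer in [-5, 5].

Answer: All integers in [-5, 5]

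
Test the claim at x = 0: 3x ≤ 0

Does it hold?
x = 0: LHS = 3·0 = 0; 0 ≤ 0 — holds

The relation is satisfied at x = 0.

Answer: Yes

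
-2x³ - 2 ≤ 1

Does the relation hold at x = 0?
x = 0: LHS = -2·0³ - 2 = -2; -2 ≤ 1 — holds

The relation is satisfied at x = 0.

Answer: Yes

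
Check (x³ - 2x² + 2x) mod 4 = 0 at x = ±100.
x = 100: LHS = (100³ - 2·100² + 2·100) mod 4 = 980200 mod 4 = 0; 0 = 0 — holds
x = -100: LHS = ((-100)³ - 2·(-100)² + 2·(-100)) mod 4 = (-1020200) mod 4 = 0; 0 = 0 — holds

Answer: Yes, holds for both x = 100 and x = -100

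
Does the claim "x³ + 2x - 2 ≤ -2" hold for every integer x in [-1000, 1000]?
The claim fails at x = 1:
x = 1: LHS = 1³ + 2·1 - 2 = 1; 1 ≤ -2 — FAILS

Because a single integer refutes it, the statement is false.

Answer: False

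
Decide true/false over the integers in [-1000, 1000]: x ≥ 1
The claim fails at x = 0:
x = 0: 0 ≥ 1 — FAILS

Because a single integer refutes it, the statement is false.

Answer: False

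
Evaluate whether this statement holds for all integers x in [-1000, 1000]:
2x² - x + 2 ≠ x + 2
The claim fails at x = 0:
x = 0: LHS = 2·0² - 0 + 2 = 2, RHS = 0 + 2 = 2; 2 ≠ 2 — FAILS

Because a single integer refutes it, the statement is false.

Answer: False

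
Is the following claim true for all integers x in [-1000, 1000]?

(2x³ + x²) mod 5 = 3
The claim fails at x = 0:
x = 0: LHS = (2·0³ + 0²) mod 5 = 0 mod 5 = 0; 0 = 3 — FAILS

Because a single integer refutes it, the statement is false.

Answer: False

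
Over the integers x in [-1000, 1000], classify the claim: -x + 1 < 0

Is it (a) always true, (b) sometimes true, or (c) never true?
Holds at x = 2: LHS = -2 + 1 = -1; -1 < 0 — holds
Fails at x = 0: LHS = -0 + 1 = 1; 1 < 0 — FAILS
It is satisfied by some integers in the range but not all.

Answer: Sometimes true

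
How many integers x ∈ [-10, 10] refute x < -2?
Counterexamples in [-10, 10]: {-2, -1, 0, 1, 2, 3, 4, 5, 6, 7, 8, 9, 10}.

Counting them gives 13 values.

Answer: 13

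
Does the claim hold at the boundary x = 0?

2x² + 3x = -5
x = 0: LHS = 2·0² + 3·0 = 0; 0 = -5 — FAILS

The relation fails at x = 0, so x = 0 is a counterexample.

Answer: No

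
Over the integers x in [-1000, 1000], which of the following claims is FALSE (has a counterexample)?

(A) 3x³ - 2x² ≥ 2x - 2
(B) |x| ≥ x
(A) x = -1: LHS = 3·(-1)³ - 2·(-1)² = -5, RHS = 2·(-1) - 2 = -4; -5 ≥ -4 — FAILS

(B) Over all integers in [-1000, 1000], LHS − RHS is smallest at x = 0, where it equals 0:
x = 0: LHS = |0| = 0; 0 ≥ 0 — holds
At the ends of the range:
x = -1000: LHS = |-1000| = 1000; 1000 ≥ -1000 — holds
x = 1000: LHS = |1000| = 1000; 1000 ≥ 1000 — holds
Hence LHS − RHS is never negative, i.e. LHS ≥ RHS throughout, so the relation holds for every integer in [-1000, 1000].

Only (A) has a counterexample.

Answer: A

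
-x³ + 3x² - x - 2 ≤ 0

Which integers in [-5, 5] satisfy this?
Holds for: {0, 1, 2, 3, 4, 5}
Fails for: {-5, -4, -3, -2, -1}

Answer: {0, 1, 2, 3, 4, 5}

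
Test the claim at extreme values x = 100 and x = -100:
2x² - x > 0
x = 100: LHS = 2·100² - 100 = 19900; 19900 > 0 — holds
x = -100: LHS = 2·(-100)² - (-100) = 20100; 20100 > 0 — holds

Answer: Yes, holds for both x = 100 and x = -100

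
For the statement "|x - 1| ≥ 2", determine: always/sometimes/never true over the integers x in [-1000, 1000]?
Holds at x = -1: LHS = |(-1) - 1| = |-2| = 2; 2 ≥ 2 — holds
Fails at x = 0: LHS = |0 - 1| = |-1| = 1; 1 ≥ 2 — FAILS
It is satisfied by some integers in the range but not all.

Answer: Sometimes true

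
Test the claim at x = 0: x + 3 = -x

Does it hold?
x = 0: LHS = 0 + 3 = 3, RHS = -0 = 0; 3 = 0 — FAILS

The relation fails at x = 0, so x = 0 is a counterexample.

Answer: No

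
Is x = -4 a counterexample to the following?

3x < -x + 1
Substitute x = -4 into the relation:
x = -4: LHS = 3·(-4) = -12, RHS = -(-4) + 1 = 5; -12 < 5 — holds

The claim holds here, so x = -4 is not a counterexample. (A counterexample exists elsewhere, e.g. x = 1.)

Answer: No, x = -4 is not a counterexample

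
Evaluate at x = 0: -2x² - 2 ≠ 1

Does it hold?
x = 0: LHS = -2·0² - 2 = -2; -2 ≠ 1 — holds

The relation is satisfied at x = 0.

Answer: Yes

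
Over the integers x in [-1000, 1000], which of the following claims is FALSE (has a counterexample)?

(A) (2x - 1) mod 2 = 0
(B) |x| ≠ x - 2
(A) x = 0: LHS = (2·0 - 1) mod 2 = (-1) mod 2 = 1; 1 = 0 — FAILS

(B) Over all integers in [-1000, 1000], LHS − RHS is always positive; it is smallest at x = 0, where it equals 2:
x = 0: LHS = |0| = 0, RHS = 0 - 2 = -2; 0 ≠ -2 — holds
At the ends of the range:
x = -1000: LHS = |-1000| = 1000, RHS = (-1000) - 2 = -1002; 1000 ≠ -1002 — holds
x = 1000: LHS = |1000| = 1000, RHS = 1000 - 2 = 998; 1000 ≠ 998 — holds
Hence LHS − RHS is never 0, i.e. the two sides are never equal, so the relation holds for every integer in [-1000, 1000].

Only (A) has a counterexample.

Answer: A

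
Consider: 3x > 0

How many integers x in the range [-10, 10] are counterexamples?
Counterexamples in [-10, 10]: {-10, -9, -8, -7, -6, -5, -4, -3, -2, -1, 0}.

Counting them gives 11 values.

Answer: 11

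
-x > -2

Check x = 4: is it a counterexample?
Substitute x = 4 into the relation:
x = 4: -4 > -2 — FAILS

Since the claim fails at x = 4, this value is a counterexample.

Answer: Yes, x = 4 is a counterexample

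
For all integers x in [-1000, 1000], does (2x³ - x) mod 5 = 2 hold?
The claim fails at x = 0:
x = 0: LHS = (2·0³ - 0) mod 5 = 0 mod 5 = 0; 0 = 2 — FAILS

Because a single integer refutes it, the statement is false.

Answer: False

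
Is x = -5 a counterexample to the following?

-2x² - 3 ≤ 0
Substitute x = -5 into the relation:
x = -5: LHS = -2·(-5)² - 3 = -53; -53 ≤ 0 — holds

The relation holds at x = -5, so it is not a counterexample.

Answer: No, x = -5 is not a counterexample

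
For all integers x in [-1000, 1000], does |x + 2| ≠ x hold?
Over all integers in [-1000, 1000], LHS − RHS is always positive; it is smallest at x = 0, where it equals 2:
x = 0: LHS = |0 + 2| = |2| = 2; 2 ≠ 0 — holds
At the ends of the range:
x = -1000: LHS = |(-1000) + 2| = |-998| = 998; 998 ≠ -1000 — holds
x = 1000: LHS = |1000 + 2| = |1002| = 1002; 1002 ≠ 1000 — holds
Hence LHS − RHS is never 0, i.e. the two sides are never equal, so the relation holds for every integer in [-1000, 1000].

No counterexample exists.

Answer: True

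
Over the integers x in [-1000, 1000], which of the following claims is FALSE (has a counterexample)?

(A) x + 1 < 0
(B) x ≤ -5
(A) x = 0: LHS = 0 + 1 = 1; 1 < 0 — FAILS
(B) x = 0: 0 ≤ -5 — FAILS

Answer: Both A and B are false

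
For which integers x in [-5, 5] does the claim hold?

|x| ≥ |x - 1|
Holds for: {1, 2, 3, 4, 5}
Fails for: {-5, -4, -3, -2, -1, 0}

Answer: {1, 2, 3, 4, 5}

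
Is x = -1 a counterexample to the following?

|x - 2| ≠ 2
Substitute x = -1 into the relation:
x = -1: LHS = |(-1) - 2| = |-3| = 3; 3 ≠ 2 — holds

The claim holds here, so x = -1 is not a counterexample. (A counterexample exists elsewhere, e.g. x = 0.)

Answer: No, x = -1 is not a counterexample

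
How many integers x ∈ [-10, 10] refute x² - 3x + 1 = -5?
Counterexamples in [-10, 10]: {-10, -9, -8, -7, -6, -5, -4, -3, -2, -1, 0, 1, 2, 3, 4, 5, 6, 7, 8, 9, 10}.

Counting them gives 21 values.

Answer: 21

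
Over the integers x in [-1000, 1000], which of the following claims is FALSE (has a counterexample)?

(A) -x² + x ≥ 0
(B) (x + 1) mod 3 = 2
(A) x = -1: LHS = -(-1)² + (-1) = -2; -2 ≥ 0 — FAILS
(B) x = 0: LHS = (0 + 1) mod 3 = 1 mod 3 = 1; 1 = 2 — FAILS

Answer: Both A and B are false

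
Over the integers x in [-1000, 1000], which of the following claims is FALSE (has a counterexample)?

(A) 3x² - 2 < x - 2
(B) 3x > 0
(A) x = 0: LHS = 3·0² - 2 = -2, RHS = 0 - 2 = -2; -2 < -2 — FAILS
(B) x = 0: LHS = 3·0 = 0; 0 > 0 — FAILS

Answer: Both A and B are false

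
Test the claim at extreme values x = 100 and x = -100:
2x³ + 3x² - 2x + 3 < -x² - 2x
x = 100: LHS = 2·100³ + 3·100² - 2·100 + 3 = 2029803, RHS = -100² - 2·100 = -10200; 2029803 < -10200 — FAILS
x = -100: LHS = 2·(-100)³ + 3·(-100)² - 2·(-100) + 3 = -1969797, RHS = -(-100)² - 2·(-100) = -9800; -1969797 < -9800 — holds

Answer: Partially: fails for x = 100, holds for x = -100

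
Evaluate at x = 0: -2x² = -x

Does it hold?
x = 0: LHS = -2·0² = 0, RHS = -0 = 0; 0 = 0 — holds

The relation is satisfied at x = 0.

Answer: Yes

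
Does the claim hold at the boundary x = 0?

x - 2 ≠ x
x = 0: LHS = 0 - 2 = -2; -2 ≠ 0 — holds

The relation is satisfied at x = 0.

Answer: Yes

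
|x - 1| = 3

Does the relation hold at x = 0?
x = 0: LHS = |0 - 1| = |-1| = 1; 1 = 3 — FAILS

The relation fails at x = 0, so x = 0 is a counterexample.

Answer: No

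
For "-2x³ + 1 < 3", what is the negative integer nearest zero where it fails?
Testing negative integers from -1 downward:
x = -1: LHS = -2·(-1)³ + 1 = 3; 3 < 3 — FAILS  ← closest negative counterexample to 0

Answer: x = -1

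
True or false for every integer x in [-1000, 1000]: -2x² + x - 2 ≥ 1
The claim fails at x = 0:
x = 0: LHS = -2·0² + 0 - 2 = -2; -2 ≥ 1 — FAILS

Because a single integer refutes it, the statement is false.

Answer: False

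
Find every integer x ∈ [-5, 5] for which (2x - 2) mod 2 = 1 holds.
For a polynomial with integer coefficients, its value mod 2 depends only on x mod 2, so it suffices to check one representative of each residue class, x = 0, 1:
x = 0: LHS = (2·0 - 2) mod 2 = (-2) mod 2 = 0; 0 = 1 — FAILS
x = 1: LHS = (2·1 - 2) mod 2 = 0 mod 2 = 0; 0 = 1 — FAILS
The relation fails in every residue class, so the claimed relation (=) fails for every integer in [-5, 5].

Answer: None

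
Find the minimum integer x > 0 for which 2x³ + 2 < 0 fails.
Testing positive integers:
x = 1: LHS = 2·1³ + 2 = 4; 4 < 0 — FAILS  ← smallest positive counterexample

Answer: x = 1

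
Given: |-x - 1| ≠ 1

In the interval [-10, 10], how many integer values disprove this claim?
Counterexamples in [-10, 10]: {-2, 0}.

Counting them gives 2 values.

Answer: 2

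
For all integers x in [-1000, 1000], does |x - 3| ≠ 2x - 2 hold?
Track d = LHS − RHS over the integers in [-1000, 1000]. Equality would need d = 0, but d changes sign only between consecutive integers, jumping over 0:
x = 1: LHS = |1 - 3| = |-2| = 2, RHS = 2·1 - 2 = 0; 2 ≠ 0 — holds  (d = 2)
x = 2: LHS = |2 - 3| = |-1| = 1, RHS = 2·2 - 2 = 2; 1 ≠ 2 — holds  (d = -1)
Away from these crossings d keeps a constant sign, and checking every integer in [-1000, 1000] confirms d ≠ 0 throughout. Hence the two sides are never equal, so the relation holds for every integer in [-1000, 1000].

No counterexample exists.

Answer: True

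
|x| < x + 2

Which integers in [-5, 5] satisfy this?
Holds for: {0, 1, 2, 3, 4, 5}
Fails for: {-5, -4, -3, -2, -1}

Answer: {0, 1, 2, 3, 4, 5}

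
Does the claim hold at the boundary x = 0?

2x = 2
x = 0: LHS = 2·0 = 0; 0 = 2 — FAILS

The relation fails at x = 0, so x = 0 is a counterexample.

Answer: No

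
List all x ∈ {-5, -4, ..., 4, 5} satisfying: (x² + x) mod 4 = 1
For a polynomial with integer coefficients, its value mod 4 depends only on x mod 4, so it suffices to check one representative of each residue class, x = 0, 1, 2, 3:
x = 0: LHS = (0² + 0) mod 4 = 0 mod 4 = 0; 0 = 1 — FAILS
x = 1: LHS = (1² + 1) mod 4 = 2 mod 4 = 2; 2 = 1 — FAILS
x = 2: LHS = (2² + 2) mod 4 = 6 mod 4 = 2; 2 = 1 — FAILS
x = 3: LHS = (3² + 3) mod 4 = 12 mod 4 = 0; 0 = 1 — FAILS
The relation fails in every residue class, so the claimed relation (=) fails for every integer in [-5, 5].

Answer: None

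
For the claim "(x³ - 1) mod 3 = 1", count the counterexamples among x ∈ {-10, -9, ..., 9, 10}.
Counterexamples in [-10, 10]: {-9, -8, -6, -5, -3, -2, 0, 1, 3, 4, 6, 7, 9, 10}.

Counting them gives 14 values.

Answer: 14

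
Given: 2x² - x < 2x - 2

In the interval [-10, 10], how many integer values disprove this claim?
Counterexamples in [-10, 10]: {-10, -9, -8, -7, -6, -5, -4, -3, -2, -1, 0, 1, 2, 3, 4, 5, 6, 7, 8, 9, 10}.

Counting them gives 21 values.

Answer: 21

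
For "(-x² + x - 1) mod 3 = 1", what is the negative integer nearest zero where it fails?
Testing negative integers from -1 downward:
x = -1: LHS = (-(-1)² + (-1) - 1) mod 3 = (-3) mod 3 = 0; 0 = 1 — FAILS  ← closest negative counterexample to 0

Answer: x = -1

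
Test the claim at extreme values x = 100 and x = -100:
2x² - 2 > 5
x = 100: LHS = 2·100² - 2 = 19998; 19998 > 5 — holds
x = -100: LHS = 2·(-100)² - 2 = 19998; 19998 > 5 — holds

Answer: Yes, holds for both x = 100 and x = -100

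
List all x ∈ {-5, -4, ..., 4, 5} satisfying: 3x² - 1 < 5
Holds for: {-1, 0, 1}
Fails for: {-5, -4, -3, -2, 2, 3, 4, 5}

Answer: {-1, 0, 1}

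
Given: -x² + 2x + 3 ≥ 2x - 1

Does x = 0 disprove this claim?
Substitute x = 0 into the relation:
x = 0: LHS = -0² + 2·0 + 3 = 3, RHS = 2·0 - 1 = -1; 3 ≥ -1 — holds

The claim holds here, so x = 0 is not a counterexample. (A counterexample exists elsewhere, e.g. x = 3.)

Answer: No, x = 0 is not a counterexample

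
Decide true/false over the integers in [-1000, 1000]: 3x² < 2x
The claim fails at x = 0:
x = 0: LHS = 3·0² = 0, RHS = 2·0 = 0; 0 < 0 — FAILS

Because a single integer refutes it, the statement is false.

Answer: False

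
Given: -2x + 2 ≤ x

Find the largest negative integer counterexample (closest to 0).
Testing negative integers from -1 downward:
x = -1: LHS = -2·(-1) + 2 = 4; 4 ≤ -1 — FAILS  ← closest negative counterexample to 0

Answer: x = -1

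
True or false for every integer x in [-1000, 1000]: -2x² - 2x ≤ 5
Over all integers in [-1000, 1000], LHS − RHS is largest at x = 0, where it equals -5:
x = 0: LHS = -2·0² - 2·0 = 0; 0 ≤ 5 — holds
At the ends of the range:
x = -1000: LHS = -2·(-1000)² - 2·(-1000) = -1998000; -1998000 ≤ 5 — holds
x = 1000: LHS = -2·1000² - 2·1000 = -2002000; -2002000 ≤ 5 — holds
Hence LHS − RHS is never positive, i.e. LHS ≤ RHS throughout, so the relation holds for every integer in [-1000, 1000].

No counterexample exists.

Answer: True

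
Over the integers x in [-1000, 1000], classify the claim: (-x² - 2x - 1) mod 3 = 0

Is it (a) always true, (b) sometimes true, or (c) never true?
Holds at x = -1: LHS = (-(-1)² - 2·(-1) - 1) mod 3 = 0 mod 3 = 0; 0 = 0 — holds
Fails at x = 0: LHS = (-0² - 2·0 - 1) mod 3 = (-1) mod 3 = 2; 2 = 0 — FAILS
It is satisfied by some integers in the range but not all.

Answer: Sometimes true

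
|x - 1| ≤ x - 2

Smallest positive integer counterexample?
Testing positive integers:
x = 1: LHS = |1 - 1| = |0| = 0, RHS = 1 - 2 = -1; 0 ≤ -1 — FAILS  ← smallest positive counterexample

Answer: x = 1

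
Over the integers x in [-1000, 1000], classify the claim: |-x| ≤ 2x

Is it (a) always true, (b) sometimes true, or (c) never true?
Holds at x = 0: LHS = |-0| = |0| = 0, RHS = 2·0 = 0; 0 ≤ 0 — holds
Fails at x = -1: LHS = |-(-1)| = |1| = 1, RHS = 2·(-1) = -2; 1 ≤ -2 — FAILS
It is satisfied by some integers in the range but not all.

Answer: Sometimes true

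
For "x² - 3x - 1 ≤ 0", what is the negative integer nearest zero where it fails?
Testing negative integers from -1 downward:
x = -1: LHS = (-1)² - 3·(-1) - 1 = 3; 3 ≤ 0 — FAILS  ← closest negative counterexample to 0

Answer: x = -1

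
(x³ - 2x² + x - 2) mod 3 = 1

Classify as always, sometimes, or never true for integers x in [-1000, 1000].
Holds at x = 0: LHS = (0³ - 2·0² + 0 - 2) mod 3 = (-2) mod 3 = 1; 1 = 1 — holds
Fails at x = -1: LHS = ((-1)³ - 2·(-1)² + (-1) - 2) mod 3 = (-6) mod 3 = 0; 0 = 1 — FAILS
It is satisfied by some integers in the range but not all.

Answer: Sometimes true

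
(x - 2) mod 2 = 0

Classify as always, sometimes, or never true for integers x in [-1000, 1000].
Holds at x = 0: LHS = (0 - 2) mod 2 = (-2) mod 2 = 0; 0 = 0 — holds
Fails at x = 1: LHS = (1 - 2) mod 2 = (-1) mod 2 = 1; 1 = 0 — FAILS
It is satisfied by some integers in the range but not all.

Answer: Sometimes true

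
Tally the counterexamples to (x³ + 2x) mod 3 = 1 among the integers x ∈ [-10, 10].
Counterexamples in [-10, 10]: {-10, -9, -8, -7, -6, -5, -4, -3, -2, -1, 0, 1, 2, 3, 4, 5, 6, 7, 8, 9, 10}.

Counting them gives 21 values.

Answer: 21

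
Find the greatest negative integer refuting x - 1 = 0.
Testing negative integers from -1 downward:
x = -1: LHS = (-1) - 1 = -2; -2 = 0 — FAILS  ← closest negative counterexample to 0

Answer: x = -1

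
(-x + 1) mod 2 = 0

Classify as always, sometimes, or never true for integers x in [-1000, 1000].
Holds at x = 1: LHS = (-1 + 1) mod 2 = 0 mod 2 = 0; 0 = 0 — holds
Fails at x = 0: LHS = (-0 + 1) mod 2 = 1 mod 2 = 1; 1 = 0 — FAILS
It is satisfied by some integers in the range but not all.

Answer: Sometimes true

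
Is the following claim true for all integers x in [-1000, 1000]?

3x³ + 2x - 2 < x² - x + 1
The claim fails at x = 1:
x = 1: LHS = 3·1³ + 2·1 - 2 = 3, RHS = 1² - 1 + 1 = 1; 3 < 1 — FAILS

Because a single integer refutes it, the statement is false.

Answer: False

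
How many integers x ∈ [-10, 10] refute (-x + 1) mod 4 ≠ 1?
Counterexamples in [-10, 10]: {-8, -4, 0, 4, 8}.

Counting them gives 5 values.

Answer: 5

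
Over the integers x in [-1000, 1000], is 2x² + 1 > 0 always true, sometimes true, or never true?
Over all integers in [-1000, 1000], LHS − RHS is smallest at x = 0, where it equals 1:
x = 0: LHS = 2·0² + 1 = 1; 1 > 0 — holds
At the ends of the range:
x = -1000: LHS = 2·(-1000)² + 1 = 2000001; 2000001 > 0 — holds
x = 1000: LHS = 2·1000² + 1 = 2000001; 2000001 > 0 — holds
Hence LHS − RHS is never zero or negative, i.e. LHS > RHS throughout, so the relation holds for every integer in [-1000, 1000].

No counterexample exists.

Answer: Always true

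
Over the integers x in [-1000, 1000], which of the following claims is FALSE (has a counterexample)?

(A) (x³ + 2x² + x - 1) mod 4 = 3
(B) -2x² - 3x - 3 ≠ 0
(A) x = 2: LHS = (2³ + 2·2² + 2 - 1) mod 4 = 17 mod 4 = 1; 1 = 3 — FAILS

(B) Over all integers in [-1000, 1000], LHS − RHS is always negative; it is closest to 0 at x = -1, where it equals -2:
x = -1: LHS = -2·(-1)² - 3·(-1) - 3 = -2; -2 ≠ 0 — holds
At the ends of the range:
x = -1000: LHS = -2·(-1000)² - 3·(-1000) - 3 = -1997003; -1997003 ≠ 0 — holds
x = 1000: LHS = -2·1000² - 3·1000 - 3 = -2003003; -2003003 ≠ 0 — holds
Hence LHS − RHS is never 0, i.e. the two sides are never equal, so the relation holds for every integer in [-1000, 1000].

Only (A) has a counterexample.

Answer: A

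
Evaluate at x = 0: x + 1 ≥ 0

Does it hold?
x = 0: LHS = 0 + 1 = 1; 1 ≥ 0 — holds

The relation is satisfied at x = 0.

Answer: Yes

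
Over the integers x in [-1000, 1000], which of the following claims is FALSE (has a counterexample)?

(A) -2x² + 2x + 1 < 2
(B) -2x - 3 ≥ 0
(A) Over all integers in [-1000, 1000], LHS − RHS is largest at x = 0, where it equals -1:
x = 0: LHS = -2·0² + 2·0 + 1 = 1; 1 < 2 — holds
At the ends of the range:
x = -1000: LHS = -2·(-1000)² + 2·(-1000) + 1 = -2001999; -2001999 < 2 — holds
x = 1000: LHS = -2·1000² + 2·1000 + 1 = -1997999; -1997999 < 2 — holds
Hence LHS − RHS is never zero or positive, i.e. LHS < RHS throughout, so the relation holds for every integer in [-1000, 1000].

(B) x = 0: LHS = -2·0 - 3 = -3; -3 ≥ 0 — FAILS

Only (B) has a counterexample.

Answer: B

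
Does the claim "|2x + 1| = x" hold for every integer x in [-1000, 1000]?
The claim fails at x = 0:
x = 0: LHS = |2·0 + 1| = |1| = 1; 1 = 0 — FAILS

Because a single integer refutes it, the statement is false.

Answer: False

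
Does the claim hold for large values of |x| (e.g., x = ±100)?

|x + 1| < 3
x = 100: LHS = |100 + 1| = |101| = 101; 101 < 3 — FAILS
x = -100: LHS = |(-100) + 1| = |-99| = 99; 99 < 3 — FAILS

Answer: No, fails for both x = 100 and x = -100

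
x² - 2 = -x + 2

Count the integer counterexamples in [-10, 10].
Counterexamples in [-10, 10]: {-10, -9, -8, -7, -6, -5, -4, -3, -2, -1, 0, 1, 2, 3, 4, 5, 6, 7, 8, 9, 10}.

Counting them gives 21 values.

Answer: 21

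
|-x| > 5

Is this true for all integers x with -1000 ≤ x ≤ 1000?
The claim fails at x = 0:
x = 0: LHS = |-0| = |0| = 0; 0 > 5 — FAILS

Because a single integer refutes it, the statement is false.

Answer: False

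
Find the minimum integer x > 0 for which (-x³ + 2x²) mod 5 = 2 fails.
Testing positive integers:
x = 1: LHS = (-1³ + 2·1²) mod 5 = 1 mod 5 = 1; 1 = 2 — FAILS  ← smallest positive counterexample

Answer: x = 1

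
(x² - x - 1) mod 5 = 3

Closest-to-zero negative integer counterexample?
Testing negative integers from -1 downward:
x = -1: LHS = ((-1)² - (-1) - 1) mod 5 = 1 mod 5 = 1; 1 = 3 — FAILS  ← closest negative counterexample to 0

Answer: x = -1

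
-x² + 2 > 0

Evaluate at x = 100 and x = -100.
x = 100: LHS = -100² + 2 = -9998; -9998 > 0 — FAILS
x = -100: LHS = -(-100)² + 2 = -9998; -9998 > 0 — FAILS

Answer: No, fails for both x = 100 and x = -100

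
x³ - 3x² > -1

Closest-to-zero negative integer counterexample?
Testing negative integers from -1 downward:
x = -1: LHS = (-1)³ - 3·(-1)² = -4; -4 > -1 — FAILS  ← closest negative counterexample to 0

Answer: x = -1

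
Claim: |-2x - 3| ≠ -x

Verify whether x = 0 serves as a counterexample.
Substitute x = 0 into the relation:
x = 0: LHS = |-2·0 - 3| = |-3| = 3, RHS = -0 = 0; 3 ≠ 0 — holds

The claim holds here, so x = 0 is not a counterexample. (A counterexample exists elsewhere, e.g. x = -1.)

Answer: No, x = 0 is not a counterexample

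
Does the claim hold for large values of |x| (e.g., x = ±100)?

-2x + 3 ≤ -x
x = 100: LHS = -2·100 + 3 = -197; -197 ≤ -100 — holds
x = -100: LHS = -2·(-100) + 3 = 203, RHS = -(-100) = 100; 203 ≤ 100 — FAILS

Answer: Partially: holds for x = 100, fails for x = -100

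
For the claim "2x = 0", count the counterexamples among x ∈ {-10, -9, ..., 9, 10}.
Counterexamples in [-10, 10]: {-10, -9, -8, -7, -6, -5, -4, -3, -2, -1, 1, 2, 3, 4, 5, 6, 7, 8, 9, 10}.

Counting them gives 20 values.

Answer: 20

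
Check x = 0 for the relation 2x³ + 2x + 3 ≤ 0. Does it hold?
x = 0: LHS = 2·0³ + 2·0 + 3 = 3; 3 ≤ 0 — FAILS

The relation fails at x = 0, so x = 0 is a counterexample.

Answer: No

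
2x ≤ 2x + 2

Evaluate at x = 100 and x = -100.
x = 100: LHS = 2·100 = 200, RHS = 2·100 + 2 = 202; 200 ≤ 202 — holds
x = -100: LHS = 2·(-100) = -200, RHS = 2·(-100) + 2 = -198; -200 ≤ -198 — holds

Answer: Yes, holds for both x = 100 and x = -100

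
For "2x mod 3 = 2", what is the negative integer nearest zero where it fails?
Testing negative integers from -1 downward:
x = -1: LHS = (2·(-1)) mod 3 = (-2) mod 3 = 1; 1 = 2 — FAILS  ← closest negative counterexample to 0

Answer: x = -1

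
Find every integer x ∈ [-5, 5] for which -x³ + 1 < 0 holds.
Holds for: {2, 3, 4, 5}
Fails for: {-5, -4, -3, -2, -1, 0, 1}

Answer: {2, 3, 4, 5}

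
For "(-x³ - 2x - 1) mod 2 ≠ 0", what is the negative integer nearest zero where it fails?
Testing negative integers from -1 downward:
x = -1: LHS = (-(-1)³ - 2·(-1) - 1) mod 2 = 2 mod 2 = 0; 0 ≠ 0 — FAILS  ← closest negative counterexample to 0

Answer: x = -1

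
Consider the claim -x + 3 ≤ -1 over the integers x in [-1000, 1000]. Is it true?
The claim fails at x = 0:
x = 0: LHS = -0 + 3 = 3; 3 ≤ -1 — FAILS

Because a single integer refutes it, the statement is false.

Answer: False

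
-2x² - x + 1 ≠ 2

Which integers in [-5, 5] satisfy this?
Over all integers in [-5, 5], LHS − RHS is always negative; it is closest to 0 at x = 0, where it equals -1:
x = 0: LHS = -2·0² - 0 + 1 = 1; 1 ≠ 2 — holds
At the ends of the range:
x = -5: LHS = -2·(-5)² - (-5) + 1 = -44; -44 ≠ 2 — holds
x = 5: LHS = -2·5² - 5 + 1 = -54; -54 ≠ 2 — holds
Hence LHS − RHS is never 0, i.e. the two sides are never equal, so the relation holds for every integer in [-5, 5].

Answer: All integers in [-5, 5]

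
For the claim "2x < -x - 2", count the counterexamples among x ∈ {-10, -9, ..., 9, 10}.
Counterexamples in [-10, 10]: {0, 1, 2, 3, 4, 5, 6, 7, 8, 9, 10}.

Counting them gives 11 values.

Answer: 11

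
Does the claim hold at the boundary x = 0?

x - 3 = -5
x = 0: LHS = 0 - 3 = -3; -3 = -5 — FAILS

The relation fails at x = 0, so x = 0 is a counterexample.

Answer: No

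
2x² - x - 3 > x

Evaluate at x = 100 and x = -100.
x = 100: LHS = 2·100² - 100 - 3 = 19897; 19897 > 100 — holds
x = -100: LHS = 2·(-100)² - (-100) - 3 = 20097; 20097 > -100 — holds

Answer: Yes, holds for both x = 100 and x = -100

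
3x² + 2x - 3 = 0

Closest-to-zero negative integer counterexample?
Testing negative integers from -1 downward:
x = -1: LHS = 3·(-1)² + 2·(-1) - 3 = -2; -2 = 0 — FAILS  ← closest negative counterexample to 0

Answer: x = -1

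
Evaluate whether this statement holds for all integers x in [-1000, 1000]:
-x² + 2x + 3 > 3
The claim fails at x = 0:
x = 0: LHS = -0² + 2·0 + 3 = 3; 3 > 3 — FAILS

Because a single integer refutes it, the statement is false.

Answer: False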